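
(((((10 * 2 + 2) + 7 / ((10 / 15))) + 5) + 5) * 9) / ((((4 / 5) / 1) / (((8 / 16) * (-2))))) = -478.12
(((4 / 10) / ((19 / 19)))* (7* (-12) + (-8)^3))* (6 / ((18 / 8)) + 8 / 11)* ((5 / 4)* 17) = -567392 / 33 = -17193.70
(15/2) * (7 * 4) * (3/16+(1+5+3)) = 1929.38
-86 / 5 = -17.20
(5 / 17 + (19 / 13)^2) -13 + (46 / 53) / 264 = -212381453 / 20099508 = -10.57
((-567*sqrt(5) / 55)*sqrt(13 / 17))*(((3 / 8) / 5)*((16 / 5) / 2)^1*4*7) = -47628*sqrt(1105) / 23375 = -67.73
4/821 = 0.00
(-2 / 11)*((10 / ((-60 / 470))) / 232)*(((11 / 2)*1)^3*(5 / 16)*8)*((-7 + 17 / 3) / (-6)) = 142175 / 25056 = 5.67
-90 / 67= -1.34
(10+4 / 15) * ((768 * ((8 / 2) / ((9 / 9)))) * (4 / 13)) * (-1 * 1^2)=-630784 / 65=-9704.37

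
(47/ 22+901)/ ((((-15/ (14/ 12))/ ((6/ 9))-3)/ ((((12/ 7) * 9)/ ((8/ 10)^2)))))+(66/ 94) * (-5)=-210869715/ 215072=-980.46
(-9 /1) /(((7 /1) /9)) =-81 /7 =-11.57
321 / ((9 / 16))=1712 / 3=570.67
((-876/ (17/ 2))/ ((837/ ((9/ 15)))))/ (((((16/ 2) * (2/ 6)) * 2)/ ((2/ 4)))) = -73/ 10540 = -0.01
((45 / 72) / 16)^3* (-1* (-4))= 125 / 524288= 0.00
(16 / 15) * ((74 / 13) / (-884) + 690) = 31717624 / 43095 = 735.99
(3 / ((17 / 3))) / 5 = 9 / 85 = 0.11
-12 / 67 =-0.18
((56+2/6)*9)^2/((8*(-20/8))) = -257049/20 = -12852.45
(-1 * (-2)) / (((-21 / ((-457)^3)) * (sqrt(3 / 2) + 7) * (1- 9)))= -95443993 / 570 + 95443993 * sqrt(6) / 7980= -138148.72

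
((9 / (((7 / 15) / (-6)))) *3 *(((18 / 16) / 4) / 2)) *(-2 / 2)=10935 / 224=48.82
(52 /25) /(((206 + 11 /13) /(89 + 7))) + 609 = 41004921 /67225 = 609.97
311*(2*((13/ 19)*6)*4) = 194064/ 19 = 10213.89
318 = 318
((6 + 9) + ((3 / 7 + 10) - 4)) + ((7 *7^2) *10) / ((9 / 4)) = 97390 / 63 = 1545.87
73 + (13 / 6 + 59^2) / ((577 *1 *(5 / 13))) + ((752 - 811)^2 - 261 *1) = 57273517 / 17310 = 3308.70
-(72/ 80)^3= -729/ 1000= -0.73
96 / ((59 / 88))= 8448 / 59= 143.19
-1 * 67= -67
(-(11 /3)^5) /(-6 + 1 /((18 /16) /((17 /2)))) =-161051 /378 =-426.06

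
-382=-382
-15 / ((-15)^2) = -1 / 15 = -0.07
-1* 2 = -2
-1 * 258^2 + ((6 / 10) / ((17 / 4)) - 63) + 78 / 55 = -62294787 / 935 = -66625.44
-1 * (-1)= 1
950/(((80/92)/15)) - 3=32769/2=16384.50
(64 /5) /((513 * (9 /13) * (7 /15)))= 832 /10773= 0.08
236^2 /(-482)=-27848 /241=-115.55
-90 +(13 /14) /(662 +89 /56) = -3344438 /37161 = -90.00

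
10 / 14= 5 / 7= 0.71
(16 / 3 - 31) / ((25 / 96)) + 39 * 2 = -514 / 25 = -20.56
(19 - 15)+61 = 65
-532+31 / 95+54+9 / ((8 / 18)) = -173821 / 380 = -457.42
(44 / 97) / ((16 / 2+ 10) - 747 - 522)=-44 / 121347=-0.00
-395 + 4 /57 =-22511 /57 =-394.93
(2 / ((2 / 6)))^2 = 36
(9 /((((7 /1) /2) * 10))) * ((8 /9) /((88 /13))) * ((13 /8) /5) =169 /15400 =0.01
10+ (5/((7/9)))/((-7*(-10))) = 989/98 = 10.09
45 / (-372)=-15 / 124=-0.12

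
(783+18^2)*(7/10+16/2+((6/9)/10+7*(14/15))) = 169371/10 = 16937.10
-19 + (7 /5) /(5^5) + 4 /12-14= -32.67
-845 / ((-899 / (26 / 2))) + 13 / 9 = 110552 / 8091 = 13.66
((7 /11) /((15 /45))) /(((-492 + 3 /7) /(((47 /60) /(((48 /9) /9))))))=-0.01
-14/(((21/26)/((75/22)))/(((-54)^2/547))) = -1895400/6017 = -315.01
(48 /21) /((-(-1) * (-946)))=-0.00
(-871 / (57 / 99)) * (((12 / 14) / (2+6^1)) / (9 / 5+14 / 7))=-431145 / 10108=-42.65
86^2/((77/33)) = 3169.71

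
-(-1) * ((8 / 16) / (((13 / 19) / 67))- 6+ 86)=3353 / 26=128.96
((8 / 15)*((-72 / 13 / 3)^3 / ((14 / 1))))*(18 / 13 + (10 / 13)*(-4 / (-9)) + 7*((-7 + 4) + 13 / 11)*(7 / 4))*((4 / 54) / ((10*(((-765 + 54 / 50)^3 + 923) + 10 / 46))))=-389240960000 / 4756511012054970645477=-0.00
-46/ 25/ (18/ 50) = -46/ 9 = -5.11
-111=-111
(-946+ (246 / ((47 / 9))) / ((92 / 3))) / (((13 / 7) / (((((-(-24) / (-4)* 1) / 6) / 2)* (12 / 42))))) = 2041931 / 28106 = 72.65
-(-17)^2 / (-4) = 289 / 4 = 72.25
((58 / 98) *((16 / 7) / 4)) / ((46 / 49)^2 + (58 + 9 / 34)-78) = -27608 / 1539127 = -0.02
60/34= 30/17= 1.76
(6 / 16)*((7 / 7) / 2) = 3 / 16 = 0.19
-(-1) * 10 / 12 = 5 / 6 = 0.83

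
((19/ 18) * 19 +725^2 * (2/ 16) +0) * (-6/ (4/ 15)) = -23660345/ 16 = -1478771.56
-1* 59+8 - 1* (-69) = 18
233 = 233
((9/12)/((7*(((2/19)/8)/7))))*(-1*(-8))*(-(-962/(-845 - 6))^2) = -308256/529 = -582.71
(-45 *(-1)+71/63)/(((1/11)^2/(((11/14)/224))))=19.58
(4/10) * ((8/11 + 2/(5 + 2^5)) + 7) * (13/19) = 82342/38665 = 2.13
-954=-954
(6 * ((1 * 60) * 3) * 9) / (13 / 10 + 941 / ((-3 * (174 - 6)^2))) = 4115059200 / 545663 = 7541.39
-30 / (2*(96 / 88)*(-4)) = 55 / 16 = 3.44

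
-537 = -537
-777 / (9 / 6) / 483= -74 / 69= -1.07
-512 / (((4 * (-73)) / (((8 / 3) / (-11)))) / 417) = -142336 / 803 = -177.26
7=7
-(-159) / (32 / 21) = 3339 / 32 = 104.34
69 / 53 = 1.30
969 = 969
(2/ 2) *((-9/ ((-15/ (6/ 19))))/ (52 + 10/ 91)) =819/ 225245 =0.00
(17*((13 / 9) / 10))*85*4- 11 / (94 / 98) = 348307 / 423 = 823.42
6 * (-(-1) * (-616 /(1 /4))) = -14784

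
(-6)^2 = 36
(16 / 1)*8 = 128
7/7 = 1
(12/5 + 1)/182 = 17/910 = 0.02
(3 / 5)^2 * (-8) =-72 / 25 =-2.88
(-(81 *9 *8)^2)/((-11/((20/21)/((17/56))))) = 9700456.04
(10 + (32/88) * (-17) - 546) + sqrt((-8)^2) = -5876/11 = -534.18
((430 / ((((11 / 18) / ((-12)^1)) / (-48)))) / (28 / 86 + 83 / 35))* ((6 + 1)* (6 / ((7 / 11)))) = 4473100800 / 451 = 9918183.59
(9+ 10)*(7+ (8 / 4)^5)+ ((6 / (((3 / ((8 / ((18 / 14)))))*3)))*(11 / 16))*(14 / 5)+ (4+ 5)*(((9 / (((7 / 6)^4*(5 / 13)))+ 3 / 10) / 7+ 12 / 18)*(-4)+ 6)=1616587579 / 2268945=712.48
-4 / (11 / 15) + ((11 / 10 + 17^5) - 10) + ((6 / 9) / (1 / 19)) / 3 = 1405648399 / 990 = 1419846.87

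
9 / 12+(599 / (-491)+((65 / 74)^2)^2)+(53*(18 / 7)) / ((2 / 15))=105358906859721 / 103063861712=1022.27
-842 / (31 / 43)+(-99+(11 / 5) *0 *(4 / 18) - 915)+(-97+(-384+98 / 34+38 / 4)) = -2793683 / 1054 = -2650.55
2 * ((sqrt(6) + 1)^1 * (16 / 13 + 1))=58 / 13 + 58 * sqrt(6) / 13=15.39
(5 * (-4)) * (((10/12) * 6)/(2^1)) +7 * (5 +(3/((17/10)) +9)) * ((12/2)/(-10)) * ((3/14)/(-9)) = -4116/85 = -48.42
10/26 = 5/13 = 0.38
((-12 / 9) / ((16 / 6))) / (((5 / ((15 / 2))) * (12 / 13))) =-13 / 16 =-0.81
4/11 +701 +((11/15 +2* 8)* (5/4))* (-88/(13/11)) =-367277/429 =-856.12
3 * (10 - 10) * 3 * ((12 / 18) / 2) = 0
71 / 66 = 1.08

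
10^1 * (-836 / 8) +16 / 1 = -1029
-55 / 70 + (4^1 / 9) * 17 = 853 / 126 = 6.77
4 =4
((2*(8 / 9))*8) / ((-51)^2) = 128 / 23409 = 0.01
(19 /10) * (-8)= -76 /5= -15.20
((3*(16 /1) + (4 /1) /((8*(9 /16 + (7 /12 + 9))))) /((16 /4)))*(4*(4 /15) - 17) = -93210 /487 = -191.40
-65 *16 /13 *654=-52320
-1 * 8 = -8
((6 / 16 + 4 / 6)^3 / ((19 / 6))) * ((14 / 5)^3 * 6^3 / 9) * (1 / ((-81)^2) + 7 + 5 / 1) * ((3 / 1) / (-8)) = -846.23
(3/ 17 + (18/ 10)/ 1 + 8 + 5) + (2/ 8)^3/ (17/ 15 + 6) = 8718779/ 582080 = 14.98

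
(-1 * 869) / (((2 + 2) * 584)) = -869 / 2336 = -0.37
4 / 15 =0.27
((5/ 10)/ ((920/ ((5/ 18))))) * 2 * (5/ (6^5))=5/ 25754112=0.00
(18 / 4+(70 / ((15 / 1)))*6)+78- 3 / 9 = 110.17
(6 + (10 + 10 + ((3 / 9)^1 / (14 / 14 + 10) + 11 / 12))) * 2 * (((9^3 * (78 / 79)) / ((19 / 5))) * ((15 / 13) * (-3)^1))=-583436925 / 16511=-35336.26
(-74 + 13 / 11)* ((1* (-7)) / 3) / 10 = 1869 / 110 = 16.99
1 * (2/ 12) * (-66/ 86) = -11/ 86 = -0.13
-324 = -324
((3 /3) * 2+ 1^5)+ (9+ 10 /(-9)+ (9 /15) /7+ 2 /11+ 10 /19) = 769133 /65835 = 11.68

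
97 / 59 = 1.64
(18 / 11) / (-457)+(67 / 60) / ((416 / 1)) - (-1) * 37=37.00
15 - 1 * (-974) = 989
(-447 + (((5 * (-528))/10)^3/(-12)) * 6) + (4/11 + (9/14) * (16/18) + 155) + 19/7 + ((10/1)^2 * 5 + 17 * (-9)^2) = 708512470/77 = 9201460.65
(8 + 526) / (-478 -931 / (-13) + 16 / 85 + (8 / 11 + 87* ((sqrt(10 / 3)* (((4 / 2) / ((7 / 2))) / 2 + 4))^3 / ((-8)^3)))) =-1926935400560389739520 / 1404161032679942118977 + 70629447789400500000* sqrt(30) / 1404161032679942118977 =-1.10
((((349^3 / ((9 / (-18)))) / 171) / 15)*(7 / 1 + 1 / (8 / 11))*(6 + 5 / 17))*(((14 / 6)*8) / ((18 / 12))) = -8532826057868 / 392445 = -21742730.98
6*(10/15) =4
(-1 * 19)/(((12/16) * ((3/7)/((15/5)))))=-532/3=-177.33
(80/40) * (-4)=-8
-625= -625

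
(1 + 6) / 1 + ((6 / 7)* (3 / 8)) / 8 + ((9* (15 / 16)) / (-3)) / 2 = 631 / 112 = 5.63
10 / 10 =1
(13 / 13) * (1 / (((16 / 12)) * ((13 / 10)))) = 15 / 26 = 0.58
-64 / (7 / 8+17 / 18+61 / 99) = -16896 / 643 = -26.28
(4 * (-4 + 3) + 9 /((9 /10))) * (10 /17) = 60 /17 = 3.53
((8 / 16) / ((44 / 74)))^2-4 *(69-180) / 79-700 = -106093065 / 152944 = -693.67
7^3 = 343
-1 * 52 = -52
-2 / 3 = -0.67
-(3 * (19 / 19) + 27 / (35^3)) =-128652 / 42875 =-3.00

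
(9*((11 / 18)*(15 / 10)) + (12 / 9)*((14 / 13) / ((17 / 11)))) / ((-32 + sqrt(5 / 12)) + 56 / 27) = -177022296 / 576863261 - 1971783*sqrt(15) / 1153726522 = -0.31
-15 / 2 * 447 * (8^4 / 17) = -13731840 / 17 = -807755.29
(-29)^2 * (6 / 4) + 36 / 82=103479 / 82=1261.94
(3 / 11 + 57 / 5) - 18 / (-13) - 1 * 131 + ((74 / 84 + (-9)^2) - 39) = -2254103 / 30030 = -75.06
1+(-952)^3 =-862801407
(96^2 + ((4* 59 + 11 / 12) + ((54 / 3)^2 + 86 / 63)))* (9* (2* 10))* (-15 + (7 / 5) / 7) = -182345398 / 7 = -26049342.57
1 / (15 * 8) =1 / 120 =0.01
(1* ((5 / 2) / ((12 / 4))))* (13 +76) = 445 / 6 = 74.17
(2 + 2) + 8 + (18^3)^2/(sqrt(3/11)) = 12 + 11337408*sqrt(33) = 65128462.51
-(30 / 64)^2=-225 / 1024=-0.22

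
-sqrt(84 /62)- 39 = -39- sqrt(1302) /31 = -40.16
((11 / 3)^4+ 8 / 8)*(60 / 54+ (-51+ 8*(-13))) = -20389970 / 729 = -27969.78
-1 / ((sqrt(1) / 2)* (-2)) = 1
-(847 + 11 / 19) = -16104 / 19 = -847.58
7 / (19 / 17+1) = 119 / 36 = 3.31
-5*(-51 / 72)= 85 / 24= 3.54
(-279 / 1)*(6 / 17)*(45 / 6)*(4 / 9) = -5580 / 17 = -328.24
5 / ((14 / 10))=25 / 7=3.57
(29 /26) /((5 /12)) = 174 /65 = 2.68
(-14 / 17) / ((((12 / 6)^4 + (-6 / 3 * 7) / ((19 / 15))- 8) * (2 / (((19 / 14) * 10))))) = 1805 / 986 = 1.83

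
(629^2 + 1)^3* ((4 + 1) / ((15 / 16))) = 990893885263188608 / 3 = 330297961754396202.67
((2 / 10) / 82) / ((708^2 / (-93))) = -31 / 68506080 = -0.00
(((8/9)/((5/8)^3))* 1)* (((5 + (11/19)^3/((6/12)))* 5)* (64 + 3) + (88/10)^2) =1322163810304/192909375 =6853.81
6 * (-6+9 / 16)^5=-14952627621 / 524288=-28519.87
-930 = -930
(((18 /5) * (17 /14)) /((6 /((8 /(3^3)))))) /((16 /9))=17 /140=0.12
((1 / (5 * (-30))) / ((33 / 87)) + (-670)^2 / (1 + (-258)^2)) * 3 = 147750923 / 7322150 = 20.18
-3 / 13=-0.23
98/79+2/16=863/632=1.37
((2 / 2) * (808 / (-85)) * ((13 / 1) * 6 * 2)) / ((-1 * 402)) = 21008 / 5695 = 3.69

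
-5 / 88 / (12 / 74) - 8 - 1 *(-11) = 1399 / 528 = 2.65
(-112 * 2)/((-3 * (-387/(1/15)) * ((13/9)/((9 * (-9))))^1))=0.72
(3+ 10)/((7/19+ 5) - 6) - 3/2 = -265/12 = -22.08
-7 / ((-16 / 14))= 49 / 8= 6.12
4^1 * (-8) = -32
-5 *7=-35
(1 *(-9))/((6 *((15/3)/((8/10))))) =-0.24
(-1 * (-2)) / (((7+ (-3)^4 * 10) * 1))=2 / 817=0.00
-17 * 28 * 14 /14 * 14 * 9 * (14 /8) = -104958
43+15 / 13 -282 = -3092 / 13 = -237.85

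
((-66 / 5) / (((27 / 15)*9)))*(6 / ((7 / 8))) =-352 / 63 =-5.59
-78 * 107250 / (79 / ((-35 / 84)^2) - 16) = -52284375 / 2744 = -19054.07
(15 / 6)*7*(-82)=-1435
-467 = -467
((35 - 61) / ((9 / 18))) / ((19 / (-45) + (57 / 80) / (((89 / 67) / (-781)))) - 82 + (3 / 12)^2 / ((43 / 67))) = 71641440 / 690561223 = 0.10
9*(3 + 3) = 54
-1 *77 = -77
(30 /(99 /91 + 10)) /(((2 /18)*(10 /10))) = 24570 /1009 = 24.35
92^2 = 8464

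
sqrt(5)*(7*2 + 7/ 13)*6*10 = 11340*sqrt(5)/ 13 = 1950.54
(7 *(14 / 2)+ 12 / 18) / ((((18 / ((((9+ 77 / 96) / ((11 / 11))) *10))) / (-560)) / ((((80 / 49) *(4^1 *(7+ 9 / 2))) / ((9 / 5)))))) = -32248070000 / 5103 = -6319433.67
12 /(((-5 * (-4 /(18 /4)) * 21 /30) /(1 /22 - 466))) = -276777 /154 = -1797.25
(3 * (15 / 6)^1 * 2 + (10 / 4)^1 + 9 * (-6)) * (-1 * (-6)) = -219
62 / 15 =4.13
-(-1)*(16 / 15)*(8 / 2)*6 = 128 / 5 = 25.60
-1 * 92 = -92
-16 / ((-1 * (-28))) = -4 / 7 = -0.57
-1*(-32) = 32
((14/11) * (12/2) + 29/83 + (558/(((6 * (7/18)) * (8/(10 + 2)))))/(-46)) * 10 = 275795/146993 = 1.88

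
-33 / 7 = -4.71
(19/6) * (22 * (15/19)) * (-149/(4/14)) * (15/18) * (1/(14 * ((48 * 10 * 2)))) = -8195/4608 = -1.78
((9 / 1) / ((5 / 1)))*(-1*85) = -153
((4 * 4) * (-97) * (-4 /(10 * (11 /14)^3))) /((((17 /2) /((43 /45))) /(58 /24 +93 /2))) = 107493543808 /15273225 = 7038.04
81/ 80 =1.01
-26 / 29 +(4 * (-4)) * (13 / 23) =-6630 / 667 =-9.94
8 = 8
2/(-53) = -2/53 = -0.04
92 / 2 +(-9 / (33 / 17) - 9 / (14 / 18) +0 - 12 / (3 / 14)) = -2018 / 77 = -26.21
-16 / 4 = -4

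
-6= -6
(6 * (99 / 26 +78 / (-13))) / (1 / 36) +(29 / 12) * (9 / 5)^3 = -2986389 / 6500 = -459.44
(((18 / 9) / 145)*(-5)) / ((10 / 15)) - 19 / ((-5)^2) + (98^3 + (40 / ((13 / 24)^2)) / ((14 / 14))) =115336148006 / 122525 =941327.47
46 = 46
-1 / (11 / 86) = -7.82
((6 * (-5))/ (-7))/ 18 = 5/ 21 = 0.24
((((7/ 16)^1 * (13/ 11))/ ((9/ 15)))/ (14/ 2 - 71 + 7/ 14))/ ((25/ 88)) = -91/ 1905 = -0.05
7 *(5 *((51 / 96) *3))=55.78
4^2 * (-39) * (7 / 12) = -364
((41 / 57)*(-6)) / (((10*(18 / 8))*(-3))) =164 / 2565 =0.06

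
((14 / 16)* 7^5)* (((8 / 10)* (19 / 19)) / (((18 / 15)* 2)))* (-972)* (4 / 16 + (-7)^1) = 257298363 / 8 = 32162295.38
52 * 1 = 52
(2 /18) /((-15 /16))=-16 /135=-0.12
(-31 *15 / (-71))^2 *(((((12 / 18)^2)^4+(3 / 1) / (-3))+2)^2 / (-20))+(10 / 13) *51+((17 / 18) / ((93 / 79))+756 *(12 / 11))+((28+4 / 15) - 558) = 711229966630825189 / 2137676536993140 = 332.71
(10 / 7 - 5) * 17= -425 / 7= -60.71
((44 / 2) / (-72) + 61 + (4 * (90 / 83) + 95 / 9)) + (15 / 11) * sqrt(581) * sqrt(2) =15 * sqrt(1162) / 11 + 25095 / 332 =122.07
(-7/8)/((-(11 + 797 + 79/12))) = 0.00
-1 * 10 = -10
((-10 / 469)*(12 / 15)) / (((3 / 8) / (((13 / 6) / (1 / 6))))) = -832 / 1407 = -0.59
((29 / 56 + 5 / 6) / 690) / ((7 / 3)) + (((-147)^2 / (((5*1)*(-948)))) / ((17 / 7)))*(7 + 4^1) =-7500524783 / 363254640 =-20.65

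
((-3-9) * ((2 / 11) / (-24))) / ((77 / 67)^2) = 4489 / 65219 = 0.07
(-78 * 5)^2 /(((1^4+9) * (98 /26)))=197730 /49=4035.31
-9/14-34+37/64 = -15261/448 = -34.06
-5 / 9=-0.56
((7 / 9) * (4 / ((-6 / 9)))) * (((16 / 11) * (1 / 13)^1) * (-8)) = 1792 / 429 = 4.18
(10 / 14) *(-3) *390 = -835.71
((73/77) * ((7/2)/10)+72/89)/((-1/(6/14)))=-0.49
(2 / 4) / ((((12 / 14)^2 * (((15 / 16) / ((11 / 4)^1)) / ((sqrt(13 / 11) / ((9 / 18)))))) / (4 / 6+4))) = 686 * sqrt(143) / 405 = 20.26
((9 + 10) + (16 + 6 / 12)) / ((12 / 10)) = 355 / 12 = 29.58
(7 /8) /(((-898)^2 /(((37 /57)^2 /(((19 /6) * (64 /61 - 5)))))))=-584563 /15996013604112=-0.00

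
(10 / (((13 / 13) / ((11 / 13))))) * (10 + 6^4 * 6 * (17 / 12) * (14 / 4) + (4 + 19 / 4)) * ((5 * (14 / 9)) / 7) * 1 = 14144075 / 39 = 362668.59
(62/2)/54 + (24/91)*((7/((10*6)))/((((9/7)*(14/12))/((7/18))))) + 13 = 5297/390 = 13.58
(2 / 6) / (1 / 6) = 2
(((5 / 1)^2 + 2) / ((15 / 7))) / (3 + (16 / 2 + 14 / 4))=0.87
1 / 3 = 0.33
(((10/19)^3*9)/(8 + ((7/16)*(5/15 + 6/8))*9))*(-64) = -7372800/1076863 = -6.85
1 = 1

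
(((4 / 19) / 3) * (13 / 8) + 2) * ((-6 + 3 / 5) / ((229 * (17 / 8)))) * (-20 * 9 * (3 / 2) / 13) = 468504 / 961571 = 0.49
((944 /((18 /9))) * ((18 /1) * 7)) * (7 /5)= 416304 /5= 83260.80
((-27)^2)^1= 729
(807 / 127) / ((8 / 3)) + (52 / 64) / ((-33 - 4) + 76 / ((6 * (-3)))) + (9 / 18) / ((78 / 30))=25044479 / 9800336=2.56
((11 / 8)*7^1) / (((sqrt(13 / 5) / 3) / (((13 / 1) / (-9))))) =-77*sqrt(65) / 24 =-25.87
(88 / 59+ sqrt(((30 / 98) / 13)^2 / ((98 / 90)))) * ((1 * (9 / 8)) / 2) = 405 * sqrt(5) / 71344+ 99 / 118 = 0.85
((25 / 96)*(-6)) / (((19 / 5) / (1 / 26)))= -125 / 7904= -0.02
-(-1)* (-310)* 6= -1860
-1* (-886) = 886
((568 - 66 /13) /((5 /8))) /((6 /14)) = 409808 /195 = 2101.58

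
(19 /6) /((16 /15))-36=-1057 /32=-33.03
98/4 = 49/2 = 24.50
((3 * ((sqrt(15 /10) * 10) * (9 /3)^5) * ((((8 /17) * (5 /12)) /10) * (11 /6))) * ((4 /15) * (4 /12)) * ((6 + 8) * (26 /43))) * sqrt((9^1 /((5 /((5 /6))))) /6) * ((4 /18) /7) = 1144 * sqrt(6) /731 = 3.83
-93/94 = -0.99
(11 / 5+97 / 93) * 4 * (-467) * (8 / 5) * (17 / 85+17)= -1938057472 / 11625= -166714.62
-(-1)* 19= 19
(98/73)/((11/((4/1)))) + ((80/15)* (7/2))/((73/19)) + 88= 224872/2409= 93.35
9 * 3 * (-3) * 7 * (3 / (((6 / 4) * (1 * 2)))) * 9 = -5103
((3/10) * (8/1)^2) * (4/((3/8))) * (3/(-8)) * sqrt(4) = -768/5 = -153.60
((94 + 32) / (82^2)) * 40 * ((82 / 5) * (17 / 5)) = 8568 / 205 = 41.80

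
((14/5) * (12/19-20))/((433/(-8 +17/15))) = 530656/617025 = 0.86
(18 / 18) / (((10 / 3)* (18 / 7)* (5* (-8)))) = -7 / 2400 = -0.00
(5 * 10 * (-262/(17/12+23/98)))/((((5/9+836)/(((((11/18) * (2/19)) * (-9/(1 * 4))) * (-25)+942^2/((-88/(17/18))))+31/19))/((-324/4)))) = -587929031310600/80417249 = -7310981.64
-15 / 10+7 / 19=-1.13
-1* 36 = -36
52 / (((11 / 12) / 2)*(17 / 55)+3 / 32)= 24960 / 113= 220.88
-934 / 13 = -71.85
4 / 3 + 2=10 / 3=3.33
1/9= 0.11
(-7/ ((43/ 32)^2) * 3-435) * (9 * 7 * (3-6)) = 156079791/ 1849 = 84413.08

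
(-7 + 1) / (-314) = 3 / 157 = 0.02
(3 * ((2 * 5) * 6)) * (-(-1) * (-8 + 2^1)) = -1080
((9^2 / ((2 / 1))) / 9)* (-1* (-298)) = 1341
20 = 20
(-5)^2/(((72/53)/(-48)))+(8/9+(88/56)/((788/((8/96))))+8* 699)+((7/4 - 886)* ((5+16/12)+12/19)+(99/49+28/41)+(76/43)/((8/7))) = -67278135569581/46561901904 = -1444.92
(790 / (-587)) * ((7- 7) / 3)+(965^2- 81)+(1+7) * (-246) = 929176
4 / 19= 0.21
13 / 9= 1.44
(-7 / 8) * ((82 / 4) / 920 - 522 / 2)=3361393 / 14720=228.36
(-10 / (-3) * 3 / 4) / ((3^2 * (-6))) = -5 / 108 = -0.05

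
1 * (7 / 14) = 1 / 2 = 0.50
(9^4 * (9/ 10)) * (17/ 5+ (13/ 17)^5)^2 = 19949403606186134322/ 251999237556125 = 79164.54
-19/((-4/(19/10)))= 361/40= 9.02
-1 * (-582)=582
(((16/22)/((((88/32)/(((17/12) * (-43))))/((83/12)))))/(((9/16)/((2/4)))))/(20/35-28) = 424711/117612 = 3.61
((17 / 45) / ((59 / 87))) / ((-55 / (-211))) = 104023 / 48675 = 2.14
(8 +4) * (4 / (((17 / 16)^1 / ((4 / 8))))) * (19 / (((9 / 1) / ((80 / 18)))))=97280 / 459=211.94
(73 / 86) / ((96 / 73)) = 5329 / 8256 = 0.65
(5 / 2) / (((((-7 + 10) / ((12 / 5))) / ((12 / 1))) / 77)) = 1848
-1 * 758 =-758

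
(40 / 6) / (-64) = -0.10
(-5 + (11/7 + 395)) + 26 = 2923/7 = 417.57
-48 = -48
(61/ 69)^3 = 226981/ 328509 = 0.69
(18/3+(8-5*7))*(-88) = 1848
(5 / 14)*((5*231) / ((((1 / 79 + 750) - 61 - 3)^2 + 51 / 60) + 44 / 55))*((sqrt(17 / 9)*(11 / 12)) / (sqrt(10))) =18879025*sqrt(170) / 704905997436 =0.00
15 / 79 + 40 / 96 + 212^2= 42607487 / 948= 44944.61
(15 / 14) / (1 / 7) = 15 / 2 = 7.50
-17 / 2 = -8.50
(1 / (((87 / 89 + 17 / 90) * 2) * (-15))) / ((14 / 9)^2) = -21627 / 1831228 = -0.01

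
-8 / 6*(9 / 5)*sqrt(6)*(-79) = 948*sqrt(6) / 5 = 464.42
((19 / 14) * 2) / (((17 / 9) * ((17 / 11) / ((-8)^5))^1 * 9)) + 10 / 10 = -6846489 / 2023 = -3384.32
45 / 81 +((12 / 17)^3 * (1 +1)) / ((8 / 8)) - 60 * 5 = -13209431 / 44217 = -298.74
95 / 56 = 1.70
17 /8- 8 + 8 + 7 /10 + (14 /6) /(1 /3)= 393 /40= 9.82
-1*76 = -76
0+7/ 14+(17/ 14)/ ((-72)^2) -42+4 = -2721583/ 72576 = -37.50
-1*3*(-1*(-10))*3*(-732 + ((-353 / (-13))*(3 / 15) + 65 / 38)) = 16113609 / 247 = 65237.28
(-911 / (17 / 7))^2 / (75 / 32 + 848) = 1301316128 / 7863979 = 165.48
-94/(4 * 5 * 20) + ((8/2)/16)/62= -179/775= -0.23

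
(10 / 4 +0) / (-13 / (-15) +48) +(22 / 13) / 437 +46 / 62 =205760095 / 258178726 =0.80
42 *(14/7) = 84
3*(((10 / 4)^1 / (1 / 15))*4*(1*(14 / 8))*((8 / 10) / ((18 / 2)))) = 70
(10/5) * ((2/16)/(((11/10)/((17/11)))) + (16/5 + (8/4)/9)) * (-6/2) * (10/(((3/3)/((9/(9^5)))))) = -0.03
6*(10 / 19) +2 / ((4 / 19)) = 481 / 38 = 12.66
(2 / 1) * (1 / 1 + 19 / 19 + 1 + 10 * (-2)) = -34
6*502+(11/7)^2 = 147709/49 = 3014.47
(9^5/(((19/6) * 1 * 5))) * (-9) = -3188646/95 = -33564.69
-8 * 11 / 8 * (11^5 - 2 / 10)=-8857794 / 5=-1771558.80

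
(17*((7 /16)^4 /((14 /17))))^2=9826162129 /17179869184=0.57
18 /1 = 18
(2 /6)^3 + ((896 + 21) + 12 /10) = 123962 /135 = 918.24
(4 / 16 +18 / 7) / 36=79 / 1008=0.08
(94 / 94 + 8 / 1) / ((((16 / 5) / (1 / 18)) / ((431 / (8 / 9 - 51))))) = -19395 / 14432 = -1.34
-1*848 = -848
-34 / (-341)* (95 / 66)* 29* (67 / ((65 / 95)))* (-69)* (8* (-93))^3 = 18217294410677760 / 1573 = 11581242473412.43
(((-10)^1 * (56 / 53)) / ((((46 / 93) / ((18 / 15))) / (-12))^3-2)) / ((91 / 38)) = 114085363783680 / 51714742387451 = 2.21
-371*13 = -4823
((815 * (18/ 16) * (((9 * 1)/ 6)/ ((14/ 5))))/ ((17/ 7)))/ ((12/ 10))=183375/ 1088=168.54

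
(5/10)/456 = 1/912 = 0.00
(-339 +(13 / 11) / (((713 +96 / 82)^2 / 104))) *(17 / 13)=-443.31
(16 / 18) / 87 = 8 / 783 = 0.01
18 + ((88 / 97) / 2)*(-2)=1658 / 97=17.09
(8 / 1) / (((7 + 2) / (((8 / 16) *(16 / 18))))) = 32 / 81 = 0.40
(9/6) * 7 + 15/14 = 81/7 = 11.57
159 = 159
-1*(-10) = 10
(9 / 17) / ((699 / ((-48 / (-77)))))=144 / 304997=0.00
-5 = -5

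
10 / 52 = 5 / 26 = 0.19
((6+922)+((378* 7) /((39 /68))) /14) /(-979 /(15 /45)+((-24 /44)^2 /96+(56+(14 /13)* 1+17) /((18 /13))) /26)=-31649728 /73866625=-0.43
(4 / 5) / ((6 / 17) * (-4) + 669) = 68 / 56745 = 0.00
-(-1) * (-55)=-55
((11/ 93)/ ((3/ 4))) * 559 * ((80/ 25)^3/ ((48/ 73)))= 459650048/ 104625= 4393.31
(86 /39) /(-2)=-43 /39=-1.10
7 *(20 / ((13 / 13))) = 140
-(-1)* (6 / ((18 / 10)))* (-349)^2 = 1218010 / 3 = 406003.33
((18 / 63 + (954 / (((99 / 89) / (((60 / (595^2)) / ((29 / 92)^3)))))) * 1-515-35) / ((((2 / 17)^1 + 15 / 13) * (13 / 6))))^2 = 3859347416170904490760724736 / 98586173197245067867225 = 39146.94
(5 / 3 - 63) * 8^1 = -1472 / 3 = -490.67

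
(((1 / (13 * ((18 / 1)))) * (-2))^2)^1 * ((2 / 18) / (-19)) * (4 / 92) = -1 / 53838837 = -0.00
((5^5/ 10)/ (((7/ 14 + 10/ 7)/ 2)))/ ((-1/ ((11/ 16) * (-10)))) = 240625/ 108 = 2228.01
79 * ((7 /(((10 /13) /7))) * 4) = 100646 /5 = 20129.20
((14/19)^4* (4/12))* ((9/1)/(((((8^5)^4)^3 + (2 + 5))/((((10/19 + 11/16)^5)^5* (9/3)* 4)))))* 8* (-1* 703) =-11981068399340403532931595510828374997783629764476097100058130495770717/2422309607023430000519640620084034379744716669303234540518707881996747063672639053690211666226087473584525389273759744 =-0.00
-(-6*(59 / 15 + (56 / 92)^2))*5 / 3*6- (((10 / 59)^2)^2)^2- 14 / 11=219546449280709723398 / 854406316419543899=256.96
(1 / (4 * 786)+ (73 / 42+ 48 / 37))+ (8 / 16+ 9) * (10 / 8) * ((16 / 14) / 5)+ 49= 14860901 / 271432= 54.75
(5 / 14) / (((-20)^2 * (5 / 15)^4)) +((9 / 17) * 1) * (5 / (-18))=-1423 / 19040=-0.07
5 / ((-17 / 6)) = -30 / 17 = -1.76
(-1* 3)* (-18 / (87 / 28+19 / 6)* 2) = 9072 / 527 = 17.21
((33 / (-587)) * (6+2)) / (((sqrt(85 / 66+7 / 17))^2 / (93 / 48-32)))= 8904753 / 1119409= 7.95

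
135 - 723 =-588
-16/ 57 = -0.28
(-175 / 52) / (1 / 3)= -525 / 52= -10.10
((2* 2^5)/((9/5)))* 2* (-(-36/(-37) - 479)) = 11319680/333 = 33993.03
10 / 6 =5 / 3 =1.67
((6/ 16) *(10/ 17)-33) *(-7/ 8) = 28.68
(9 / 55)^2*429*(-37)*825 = -350649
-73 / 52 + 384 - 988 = -31481 / 52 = -605.40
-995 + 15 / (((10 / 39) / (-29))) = -2691.50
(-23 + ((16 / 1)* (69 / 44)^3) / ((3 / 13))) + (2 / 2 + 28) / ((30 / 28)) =271.45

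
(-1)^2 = 1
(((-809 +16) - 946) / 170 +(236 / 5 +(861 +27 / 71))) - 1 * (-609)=3638745 / 2414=1507.35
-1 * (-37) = 37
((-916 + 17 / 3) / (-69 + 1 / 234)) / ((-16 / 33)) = -3514797 / 129160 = -27.21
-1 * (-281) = 281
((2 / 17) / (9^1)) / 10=1 / 765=0.00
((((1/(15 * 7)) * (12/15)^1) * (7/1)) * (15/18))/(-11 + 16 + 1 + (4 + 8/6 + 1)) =2/555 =0.00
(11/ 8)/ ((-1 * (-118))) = 11/ 944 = 0.01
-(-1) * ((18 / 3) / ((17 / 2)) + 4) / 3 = 80 / 51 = 1.57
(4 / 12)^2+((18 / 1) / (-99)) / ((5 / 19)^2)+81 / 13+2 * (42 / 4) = 795251 / 32175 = 24.72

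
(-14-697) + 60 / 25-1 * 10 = -718.60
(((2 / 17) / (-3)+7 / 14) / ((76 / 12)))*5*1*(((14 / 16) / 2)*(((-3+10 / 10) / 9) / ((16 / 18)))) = -1645 / 41344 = -0.04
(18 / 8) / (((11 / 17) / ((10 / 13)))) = 765 / 286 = 2.67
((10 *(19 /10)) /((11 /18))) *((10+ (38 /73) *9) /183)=122208 /48983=2.49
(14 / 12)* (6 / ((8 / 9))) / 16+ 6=831 / 128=6.49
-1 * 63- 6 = -69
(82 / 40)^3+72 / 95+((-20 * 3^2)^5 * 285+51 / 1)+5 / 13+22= -106412911487836470913 / 1976000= -53852687999917.24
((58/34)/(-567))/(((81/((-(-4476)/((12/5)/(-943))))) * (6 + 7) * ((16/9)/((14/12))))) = 51002155/15466464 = 3.30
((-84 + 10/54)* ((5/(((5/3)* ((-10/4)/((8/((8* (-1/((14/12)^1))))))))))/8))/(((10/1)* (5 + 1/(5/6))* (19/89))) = -45479/41040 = -1.11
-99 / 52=-1.90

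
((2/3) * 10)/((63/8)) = 160/189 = 0.85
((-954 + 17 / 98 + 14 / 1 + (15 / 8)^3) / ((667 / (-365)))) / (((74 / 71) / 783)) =16382188267065 / 42699776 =383659.82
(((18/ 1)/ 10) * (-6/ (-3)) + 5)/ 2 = 43/ 10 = 4.30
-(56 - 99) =43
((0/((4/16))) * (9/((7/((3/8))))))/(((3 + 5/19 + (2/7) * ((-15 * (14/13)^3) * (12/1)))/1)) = 0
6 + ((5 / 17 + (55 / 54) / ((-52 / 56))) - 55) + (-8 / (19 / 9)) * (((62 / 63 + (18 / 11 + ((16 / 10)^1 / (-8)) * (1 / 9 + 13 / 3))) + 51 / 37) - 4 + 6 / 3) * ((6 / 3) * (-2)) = -10651814479 / 322999677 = -32.98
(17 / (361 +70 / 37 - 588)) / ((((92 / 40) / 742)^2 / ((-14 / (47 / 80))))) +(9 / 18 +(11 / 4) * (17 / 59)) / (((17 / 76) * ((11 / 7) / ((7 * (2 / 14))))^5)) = 187297.29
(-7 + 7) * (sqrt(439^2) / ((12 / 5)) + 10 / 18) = 0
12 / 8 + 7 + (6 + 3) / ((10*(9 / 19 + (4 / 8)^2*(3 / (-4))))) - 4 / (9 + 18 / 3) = 9899 / 870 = 11.38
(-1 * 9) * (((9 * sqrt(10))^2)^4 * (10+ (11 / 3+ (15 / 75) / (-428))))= -5665185240565500 / 107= -52945656453883.18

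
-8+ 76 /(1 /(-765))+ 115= -58033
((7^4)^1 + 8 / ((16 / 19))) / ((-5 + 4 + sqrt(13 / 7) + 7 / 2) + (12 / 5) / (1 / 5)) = 326221 / 1945 - 3214 *sqrt(91) / 1945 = 151.96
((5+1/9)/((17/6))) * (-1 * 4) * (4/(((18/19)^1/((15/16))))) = -4370/153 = -28.56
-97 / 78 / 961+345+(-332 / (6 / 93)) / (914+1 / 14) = 325535431009 / 959237526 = 339.37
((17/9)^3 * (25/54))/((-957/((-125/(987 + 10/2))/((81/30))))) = 76765625/504520324704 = 0.00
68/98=34/49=0.69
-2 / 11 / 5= -2 / 55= -0.04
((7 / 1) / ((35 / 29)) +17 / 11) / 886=202 / 24365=0.01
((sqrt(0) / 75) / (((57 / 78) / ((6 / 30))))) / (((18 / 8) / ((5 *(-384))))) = 0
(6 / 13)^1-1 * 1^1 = -7 / 13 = -0.54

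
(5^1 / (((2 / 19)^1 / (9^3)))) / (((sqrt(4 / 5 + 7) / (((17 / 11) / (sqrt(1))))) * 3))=130815 * sqrt(195) / 286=6387.18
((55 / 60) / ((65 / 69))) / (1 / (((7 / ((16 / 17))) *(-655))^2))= 307416405065 / 13312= 23093179.47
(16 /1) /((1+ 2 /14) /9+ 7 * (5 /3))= 1008 /743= 1.36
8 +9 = 17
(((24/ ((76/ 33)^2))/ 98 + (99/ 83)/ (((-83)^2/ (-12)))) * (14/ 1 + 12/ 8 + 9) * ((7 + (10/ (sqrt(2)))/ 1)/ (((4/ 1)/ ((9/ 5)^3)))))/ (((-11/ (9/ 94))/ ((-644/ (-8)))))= -171313179584211 * sqrt(2)/ 31044832092800 - 1199192257089477/ 155224160464000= -15.53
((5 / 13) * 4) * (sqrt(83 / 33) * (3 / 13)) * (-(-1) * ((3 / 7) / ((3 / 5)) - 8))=-1020 * sqrt(2739) / 13013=-4.10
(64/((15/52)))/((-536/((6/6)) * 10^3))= -0.00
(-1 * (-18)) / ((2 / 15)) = 135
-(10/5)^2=-4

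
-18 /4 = -9 /2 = -4.50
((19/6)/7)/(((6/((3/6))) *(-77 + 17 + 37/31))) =-0.00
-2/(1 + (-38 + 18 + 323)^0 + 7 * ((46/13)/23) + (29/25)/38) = -24700/38377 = -0.64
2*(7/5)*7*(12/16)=147/10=14.70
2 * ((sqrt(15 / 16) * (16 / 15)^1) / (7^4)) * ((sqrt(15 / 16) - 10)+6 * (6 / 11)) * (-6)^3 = -432 / 2401+42624 * sqrt(15) / 132055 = 1.07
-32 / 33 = -0.97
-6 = -6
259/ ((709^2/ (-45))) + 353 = 177434738/ 502681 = 352.98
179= 179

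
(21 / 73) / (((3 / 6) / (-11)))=-6.33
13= 13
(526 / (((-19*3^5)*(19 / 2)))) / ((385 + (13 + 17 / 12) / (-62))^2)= -64702208 / 798754907681883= -0.00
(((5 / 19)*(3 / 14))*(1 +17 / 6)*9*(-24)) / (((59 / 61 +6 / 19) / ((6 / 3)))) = -757620 / 10409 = -72.79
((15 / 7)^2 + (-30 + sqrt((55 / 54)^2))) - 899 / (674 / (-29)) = 6371819 / 445851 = 14.29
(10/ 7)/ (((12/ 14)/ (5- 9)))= -20/ 3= -6.67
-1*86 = -86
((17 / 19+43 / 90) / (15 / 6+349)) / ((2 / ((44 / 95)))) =51634 / 57101175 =0.00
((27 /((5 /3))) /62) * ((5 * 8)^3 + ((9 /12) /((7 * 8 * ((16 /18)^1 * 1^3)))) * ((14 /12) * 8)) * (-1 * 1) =-331776729 /19840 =-16722.62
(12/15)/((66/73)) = 146/165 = 0.88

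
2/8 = 1/4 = 0.25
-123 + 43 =-80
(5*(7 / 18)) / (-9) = -35 / 162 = -0.22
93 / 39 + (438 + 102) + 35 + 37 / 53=398299 / 689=578.08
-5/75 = -1/15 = -0.07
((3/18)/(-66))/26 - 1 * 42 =-42.00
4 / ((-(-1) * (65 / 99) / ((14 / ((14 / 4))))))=1584 / 65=24.37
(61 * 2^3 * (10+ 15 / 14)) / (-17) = -37820 / 119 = -317.82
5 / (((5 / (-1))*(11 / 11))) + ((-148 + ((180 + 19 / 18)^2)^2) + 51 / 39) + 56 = 1466495575779901 / 1364688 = 1074601356.34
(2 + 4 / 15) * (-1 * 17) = -578 / 15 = -38.53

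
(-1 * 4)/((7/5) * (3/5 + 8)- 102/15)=-100/131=-0.76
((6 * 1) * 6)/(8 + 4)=3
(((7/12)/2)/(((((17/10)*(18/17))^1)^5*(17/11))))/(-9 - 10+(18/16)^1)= -21875/39149487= -0.00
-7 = -7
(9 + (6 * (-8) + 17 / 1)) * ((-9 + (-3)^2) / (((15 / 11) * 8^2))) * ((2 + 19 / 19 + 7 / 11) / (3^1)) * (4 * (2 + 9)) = 0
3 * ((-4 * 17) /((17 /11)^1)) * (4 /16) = -33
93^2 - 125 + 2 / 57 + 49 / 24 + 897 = 4296923 / 456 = 9423.08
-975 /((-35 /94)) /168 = 3055 /196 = 15.59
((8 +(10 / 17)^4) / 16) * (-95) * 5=-40266225 / 167042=-241.05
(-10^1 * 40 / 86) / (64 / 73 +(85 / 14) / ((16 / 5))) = -3270400 / 1950523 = -1.68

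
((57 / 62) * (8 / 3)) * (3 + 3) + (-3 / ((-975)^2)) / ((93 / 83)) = 433484917 / 29469375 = 14.71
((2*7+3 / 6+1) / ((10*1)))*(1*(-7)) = -217 / 20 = -10.85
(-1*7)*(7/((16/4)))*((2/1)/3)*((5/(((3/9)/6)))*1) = -735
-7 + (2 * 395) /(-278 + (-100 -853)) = -9407 /1231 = -7.64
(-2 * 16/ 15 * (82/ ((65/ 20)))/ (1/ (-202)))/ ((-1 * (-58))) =1060096/ 5655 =187.46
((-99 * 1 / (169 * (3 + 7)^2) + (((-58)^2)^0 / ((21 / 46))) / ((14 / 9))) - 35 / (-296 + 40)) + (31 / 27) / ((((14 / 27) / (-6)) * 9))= 9990233 / 158995200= 0.06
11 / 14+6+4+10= 291 / 14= 20.79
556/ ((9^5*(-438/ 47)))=-13066/ 12931731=-0.00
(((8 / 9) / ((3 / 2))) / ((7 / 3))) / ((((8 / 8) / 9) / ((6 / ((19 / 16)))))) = 1536 / 133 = 11.55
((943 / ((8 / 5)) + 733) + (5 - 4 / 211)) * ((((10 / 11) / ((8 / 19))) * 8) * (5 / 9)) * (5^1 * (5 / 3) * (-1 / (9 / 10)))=-14781584375 / 125334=-117937.55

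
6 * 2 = 12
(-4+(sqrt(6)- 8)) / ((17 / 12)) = -144 / 17+12 * sqrt(6) / 17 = -6.74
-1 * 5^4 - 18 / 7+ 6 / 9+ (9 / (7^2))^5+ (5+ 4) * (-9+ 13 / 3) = -566846940382 / 847425747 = -668.90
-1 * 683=-683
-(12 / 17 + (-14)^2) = -3344 / 17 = -196.71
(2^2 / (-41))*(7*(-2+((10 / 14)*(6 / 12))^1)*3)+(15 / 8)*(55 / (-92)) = 67743 / 30176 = 2.24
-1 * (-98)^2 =-9604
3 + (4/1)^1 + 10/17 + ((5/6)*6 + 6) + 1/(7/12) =20.30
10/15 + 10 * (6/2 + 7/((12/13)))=213/2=106.50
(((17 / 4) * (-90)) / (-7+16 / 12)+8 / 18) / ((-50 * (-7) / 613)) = 749699 / 6300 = 119.00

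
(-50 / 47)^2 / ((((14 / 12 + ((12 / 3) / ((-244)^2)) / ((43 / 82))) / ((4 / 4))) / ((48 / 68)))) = 1800033750 / 2629047977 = 0.68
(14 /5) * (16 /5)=224 /25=8.96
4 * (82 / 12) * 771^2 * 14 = 227472756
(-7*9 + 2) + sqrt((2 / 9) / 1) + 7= -54 + sqrt(2) / 3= -53.53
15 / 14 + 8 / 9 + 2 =499 / 126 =3.96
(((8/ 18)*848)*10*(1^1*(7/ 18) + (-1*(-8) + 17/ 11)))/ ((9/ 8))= 266882560/ 8019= 33281.28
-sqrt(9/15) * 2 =-2 * sqrt(15)/5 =-1.55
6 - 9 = -3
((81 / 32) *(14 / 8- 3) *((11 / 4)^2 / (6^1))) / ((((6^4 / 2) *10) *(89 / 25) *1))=-3025 / 17498112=-0.00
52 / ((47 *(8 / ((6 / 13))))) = 3 / 47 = 0.06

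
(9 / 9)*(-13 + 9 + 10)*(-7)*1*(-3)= 126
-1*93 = -93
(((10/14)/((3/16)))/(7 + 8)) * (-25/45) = -80/567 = -0.14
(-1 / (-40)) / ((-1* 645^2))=-1 / 16641000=-0.00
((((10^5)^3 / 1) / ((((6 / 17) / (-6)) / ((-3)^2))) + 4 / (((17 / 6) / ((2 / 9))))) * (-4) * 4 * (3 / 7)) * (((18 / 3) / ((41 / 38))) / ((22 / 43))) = 87429270857142856963584 / 7667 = 11403322141273360762.17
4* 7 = 28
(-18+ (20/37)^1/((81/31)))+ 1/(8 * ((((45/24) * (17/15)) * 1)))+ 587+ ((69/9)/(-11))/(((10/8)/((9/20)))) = 7972451969/14010975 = 569.01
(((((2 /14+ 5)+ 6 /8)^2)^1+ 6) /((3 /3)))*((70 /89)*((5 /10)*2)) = 159645 /4984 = 32.03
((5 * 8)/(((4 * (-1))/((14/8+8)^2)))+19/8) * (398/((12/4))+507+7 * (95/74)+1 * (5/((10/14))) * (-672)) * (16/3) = 6829577182/333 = 20509240.79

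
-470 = -470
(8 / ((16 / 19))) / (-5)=-1.90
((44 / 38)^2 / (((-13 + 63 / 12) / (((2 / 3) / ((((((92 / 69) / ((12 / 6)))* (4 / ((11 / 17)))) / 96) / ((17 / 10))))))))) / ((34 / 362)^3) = -1515357172032 / 274906915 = -5512.26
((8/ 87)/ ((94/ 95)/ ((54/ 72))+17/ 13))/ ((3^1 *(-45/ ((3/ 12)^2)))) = -247/ 15241878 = -0.00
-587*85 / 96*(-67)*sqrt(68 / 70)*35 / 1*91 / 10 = 60841963*sqrt(1190) / 192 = 10931392.03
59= 59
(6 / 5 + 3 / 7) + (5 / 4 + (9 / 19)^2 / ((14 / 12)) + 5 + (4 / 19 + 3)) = 570163 / 50540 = 11.28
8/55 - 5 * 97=-26667/55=-484.85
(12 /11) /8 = 3 /22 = 0.14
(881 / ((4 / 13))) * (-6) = -17179.50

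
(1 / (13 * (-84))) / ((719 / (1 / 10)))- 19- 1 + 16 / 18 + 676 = 15472649917 / 23554440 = 656.89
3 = 3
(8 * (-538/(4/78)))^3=-591181209994752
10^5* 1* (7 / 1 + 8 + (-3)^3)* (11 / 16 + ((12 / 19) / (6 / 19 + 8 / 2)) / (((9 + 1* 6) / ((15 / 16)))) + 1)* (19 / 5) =-317205000 / 41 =-7736707.32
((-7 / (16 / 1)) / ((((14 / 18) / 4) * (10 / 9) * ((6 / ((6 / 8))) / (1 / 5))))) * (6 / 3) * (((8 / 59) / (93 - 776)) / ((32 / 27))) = 2187 / 128950400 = 0.00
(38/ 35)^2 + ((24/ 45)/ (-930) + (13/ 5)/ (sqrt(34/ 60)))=80536/ 68355 + 13 * sqrt(510)/ 85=4.63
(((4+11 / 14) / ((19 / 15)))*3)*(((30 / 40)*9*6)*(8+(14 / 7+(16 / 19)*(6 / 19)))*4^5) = 231695562240 / 48013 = 4825683.92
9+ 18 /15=51 /5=10.20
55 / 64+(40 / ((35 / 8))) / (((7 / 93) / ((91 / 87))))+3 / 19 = 31614183 / 246848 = 128.07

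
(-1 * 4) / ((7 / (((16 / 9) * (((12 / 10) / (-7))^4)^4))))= -20061226008576 / 35496599424317474365234375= -0.00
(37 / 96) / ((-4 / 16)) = -37 / 24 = -1.54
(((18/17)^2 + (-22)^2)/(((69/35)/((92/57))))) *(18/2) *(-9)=-176652000/5491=-32171.19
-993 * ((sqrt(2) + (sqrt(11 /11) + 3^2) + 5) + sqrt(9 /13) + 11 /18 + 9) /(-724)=36.84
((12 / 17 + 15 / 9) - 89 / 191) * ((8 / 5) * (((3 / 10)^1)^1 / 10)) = 37144 / 405875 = 0.09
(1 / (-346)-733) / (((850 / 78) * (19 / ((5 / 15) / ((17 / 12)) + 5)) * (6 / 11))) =-3227809013 / 94994300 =-33.98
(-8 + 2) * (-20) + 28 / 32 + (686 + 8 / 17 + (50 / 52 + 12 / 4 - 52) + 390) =2031975 / 1768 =1149.31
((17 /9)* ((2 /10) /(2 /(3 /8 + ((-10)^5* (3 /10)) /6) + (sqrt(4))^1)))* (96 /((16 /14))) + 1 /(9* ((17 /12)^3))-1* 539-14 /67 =-103324695258739 /197448286785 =-523.30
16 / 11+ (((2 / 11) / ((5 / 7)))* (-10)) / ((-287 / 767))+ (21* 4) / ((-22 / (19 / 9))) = 266 / 1353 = 0.20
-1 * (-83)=83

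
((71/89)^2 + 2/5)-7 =-236188/39605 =-5.96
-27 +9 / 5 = -126 / 5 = -25.20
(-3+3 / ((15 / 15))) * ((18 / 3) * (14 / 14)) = 0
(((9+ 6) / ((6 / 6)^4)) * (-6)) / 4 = -45 / 2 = -22.50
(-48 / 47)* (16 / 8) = -96 / 47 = -2.04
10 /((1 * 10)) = 1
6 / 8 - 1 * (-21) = 87 / 4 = 21.75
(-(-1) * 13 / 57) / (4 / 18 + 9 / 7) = 273 / 1805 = 0.15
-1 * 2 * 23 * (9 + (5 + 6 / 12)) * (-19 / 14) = 12673 / 14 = 905.21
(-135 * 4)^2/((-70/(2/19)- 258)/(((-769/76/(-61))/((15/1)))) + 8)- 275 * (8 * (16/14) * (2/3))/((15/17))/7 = -274.88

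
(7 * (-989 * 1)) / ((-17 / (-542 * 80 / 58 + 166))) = -236842.43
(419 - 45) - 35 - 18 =321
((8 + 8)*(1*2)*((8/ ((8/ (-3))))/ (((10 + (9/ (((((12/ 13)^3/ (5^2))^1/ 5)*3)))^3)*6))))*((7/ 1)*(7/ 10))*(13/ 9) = -108206751744/ 103559573744601925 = -0.00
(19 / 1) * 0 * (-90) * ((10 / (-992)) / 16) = 0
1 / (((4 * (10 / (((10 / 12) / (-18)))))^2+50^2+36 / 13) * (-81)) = -13 / 788695704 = -0.00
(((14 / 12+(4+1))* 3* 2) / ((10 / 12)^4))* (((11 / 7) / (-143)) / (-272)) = 2997 / 966875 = 0.00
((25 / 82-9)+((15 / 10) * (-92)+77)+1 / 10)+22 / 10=-13816 / 205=-67.40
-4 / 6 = -2 / 3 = -0.67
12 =12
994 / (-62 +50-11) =-43.22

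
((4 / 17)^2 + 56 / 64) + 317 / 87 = 4.57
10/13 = 0.77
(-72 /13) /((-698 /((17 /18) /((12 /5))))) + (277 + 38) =8575015 /27222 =315.00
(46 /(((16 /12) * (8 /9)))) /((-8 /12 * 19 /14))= -13041 /304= -42.90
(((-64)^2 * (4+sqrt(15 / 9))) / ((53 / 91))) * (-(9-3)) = -8945664 / 53-745472 * sqrt(15) / 53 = -223261.60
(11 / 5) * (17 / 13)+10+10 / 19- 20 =-8147 / 1235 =-6.60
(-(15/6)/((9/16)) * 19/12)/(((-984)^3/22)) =1045/6431156352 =0.00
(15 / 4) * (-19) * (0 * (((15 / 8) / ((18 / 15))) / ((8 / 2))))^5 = 0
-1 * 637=-637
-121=-121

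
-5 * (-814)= 4070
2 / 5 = 0.40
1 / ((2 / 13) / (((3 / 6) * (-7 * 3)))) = -273 / 4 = -68.25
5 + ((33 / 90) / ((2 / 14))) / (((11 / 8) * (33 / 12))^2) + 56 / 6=96583 / 6655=14.51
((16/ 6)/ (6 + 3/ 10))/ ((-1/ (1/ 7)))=-80/ 1323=-0.06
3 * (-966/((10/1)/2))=-2898/5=-579.60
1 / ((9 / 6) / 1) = 2 / 3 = 0.67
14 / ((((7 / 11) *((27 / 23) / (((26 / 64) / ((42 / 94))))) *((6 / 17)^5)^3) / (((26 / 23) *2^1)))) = 250098489279567135281789 / 1066379545018368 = 234530463.80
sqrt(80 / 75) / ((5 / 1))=4*sqrt(15) / 75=0.21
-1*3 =-3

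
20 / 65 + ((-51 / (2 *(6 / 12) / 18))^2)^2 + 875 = 9232388633667 / 13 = 710183741051.31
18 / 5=3.60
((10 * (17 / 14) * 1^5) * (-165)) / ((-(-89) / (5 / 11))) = -6375 / 623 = -10.23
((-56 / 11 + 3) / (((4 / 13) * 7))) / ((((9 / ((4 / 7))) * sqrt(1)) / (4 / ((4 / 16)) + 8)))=-2392 / 1617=-1.48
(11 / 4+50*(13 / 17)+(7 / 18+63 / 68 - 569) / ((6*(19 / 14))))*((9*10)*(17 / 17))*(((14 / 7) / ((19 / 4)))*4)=-80178400 / 18411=-4354.92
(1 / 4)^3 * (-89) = -89 / 64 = -1.39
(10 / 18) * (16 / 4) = 20 / 9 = 2.22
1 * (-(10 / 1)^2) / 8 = -25 / 2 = -12.50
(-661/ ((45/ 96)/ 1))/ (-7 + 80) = -21152/ 1095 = -19.32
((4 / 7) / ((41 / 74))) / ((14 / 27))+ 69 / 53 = 350409 / 106477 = 3.29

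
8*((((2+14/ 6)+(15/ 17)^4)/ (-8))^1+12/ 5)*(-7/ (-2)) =49.91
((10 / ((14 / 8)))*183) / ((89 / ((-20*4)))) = -585600 / 623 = -939.97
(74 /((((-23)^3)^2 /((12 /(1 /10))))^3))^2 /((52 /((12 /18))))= 2725208064000000 /136818696640264175665404072564353207561219169970093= 0.00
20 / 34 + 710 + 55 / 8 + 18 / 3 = 98391 / 136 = 723.46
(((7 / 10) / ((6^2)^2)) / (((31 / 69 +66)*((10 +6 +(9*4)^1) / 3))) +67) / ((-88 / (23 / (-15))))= 75580502929 / 64741248000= 1.17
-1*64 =-64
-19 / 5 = -3.80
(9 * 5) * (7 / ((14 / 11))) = 495 / 2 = 247.50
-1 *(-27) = 27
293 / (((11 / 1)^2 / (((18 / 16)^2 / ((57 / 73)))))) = 577503 / 147136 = 3.92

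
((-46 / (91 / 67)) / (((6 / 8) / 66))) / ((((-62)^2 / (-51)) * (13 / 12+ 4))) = 41496048 / 5334511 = 7.78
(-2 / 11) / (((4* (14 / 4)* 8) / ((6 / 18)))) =-0.00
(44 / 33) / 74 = 2 / 111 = 0.02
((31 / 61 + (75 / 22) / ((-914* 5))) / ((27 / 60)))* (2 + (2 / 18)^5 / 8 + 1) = 3.38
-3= -3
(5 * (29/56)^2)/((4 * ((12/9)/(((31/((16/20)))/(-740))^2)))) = 12123015/17584881664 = 0.00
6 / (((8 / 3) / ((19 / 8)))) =171 / 32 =5.34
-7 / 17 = -0.41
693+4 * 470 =2573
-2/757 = -0.00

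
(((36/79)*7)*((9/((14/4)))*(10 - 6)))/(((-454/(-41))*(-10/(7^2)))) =-1301832/89665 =-14.52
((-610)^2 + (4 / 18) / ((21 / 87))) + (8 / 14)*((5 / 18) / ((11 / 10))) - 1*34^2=28562770 / 77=370945.06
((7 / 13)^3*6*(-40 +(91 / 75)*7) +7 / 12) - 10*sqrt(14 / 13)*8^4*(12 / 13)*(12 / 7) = -5898240*sqrt(182) / 1183 - 19067741 / 659100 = -67291.49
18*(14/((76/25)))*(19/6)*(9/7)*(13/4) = 8775/8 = 1096.88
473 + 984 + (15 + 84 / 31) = 45716 / 31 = 1474.71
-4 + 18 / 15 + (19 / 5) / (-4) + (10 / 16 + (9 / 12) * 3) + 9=65 / 8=8.12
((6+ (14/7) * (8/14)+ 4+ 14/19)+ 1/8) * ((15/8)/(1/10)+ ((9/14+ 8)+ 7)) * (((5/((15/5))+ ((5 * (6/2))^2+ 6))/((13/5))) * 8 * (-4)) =-1182307.21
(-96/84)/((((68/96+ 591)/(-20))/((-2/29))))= -7680/2882803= -0.00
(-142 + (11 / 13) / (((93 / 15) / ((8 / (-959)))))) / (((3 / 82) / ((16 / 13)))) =-72002788288 / 15072603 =-4777.06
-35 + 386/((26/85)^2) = 1382595/338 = 4090.52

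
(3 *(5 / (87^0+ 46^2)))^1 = 0.01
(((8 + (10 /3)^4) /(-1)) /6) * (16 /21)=-85184 /5103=-16.69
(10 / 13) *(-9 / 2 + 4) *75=-375 / 13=-28.85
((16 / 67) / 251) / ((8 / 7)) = 14 / 16817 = 0.00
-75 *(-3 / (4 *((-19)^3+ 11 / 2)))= -0.01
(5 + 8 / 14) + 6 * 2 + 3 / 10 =1251 / 70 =17.87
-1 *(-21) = 21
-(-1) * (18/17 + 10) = 188/17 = 11.06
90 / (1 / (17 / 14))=109.29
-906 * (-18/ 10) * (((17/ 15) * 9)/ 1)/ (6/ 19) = 52674.84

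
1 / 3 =0.33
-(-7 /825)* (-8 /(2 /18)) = -168 /275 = -0.61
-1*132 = -132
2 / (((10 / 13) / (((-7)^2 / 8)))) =637 / 40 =15.92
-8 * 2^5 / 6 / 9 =-128 / 27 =-4.74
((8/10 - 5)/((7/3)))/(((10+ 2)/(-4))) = 3/5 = 0.60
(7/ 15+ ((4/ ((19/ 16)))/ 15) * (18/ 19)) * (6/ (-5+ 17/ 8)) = -58864/ 41515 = -1.42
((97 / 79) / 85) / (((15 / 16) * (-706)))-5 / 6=-19753809 / 23703950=-0.83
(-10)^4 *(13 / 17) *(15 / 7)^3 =438750000 / 5831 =75244.38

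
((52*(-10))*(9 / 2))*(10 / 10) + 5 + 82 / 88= -102699 / 44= -2334.07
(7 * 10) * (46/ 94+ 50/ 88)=76545/ 1034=74.03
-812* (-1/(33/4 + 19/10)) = 80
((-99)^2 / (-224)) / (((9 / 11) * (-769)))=11979 / 172256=0.07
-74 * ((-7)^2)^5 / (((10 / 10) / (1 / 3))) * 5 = -104515842130 / 3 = -34838614043.33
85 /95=17 /19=0.89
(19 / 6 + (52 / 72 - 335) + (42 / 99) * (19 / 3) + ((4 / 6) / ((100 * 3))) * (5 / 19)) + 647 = 5992421 / 18810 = 318.58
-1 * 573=-573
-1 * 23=-23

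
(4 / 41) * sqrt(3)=4 * sqrt(3) / 41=0.17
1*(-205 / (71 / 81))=-16605 / 71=-233.87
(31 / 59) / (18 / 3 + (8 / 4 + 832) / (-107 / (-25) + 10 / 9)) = 1213 / 370992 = 0.00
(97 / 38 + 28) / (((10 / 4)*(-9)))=-129 / 95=-1.36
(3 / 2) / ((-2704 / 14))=-21 / 2704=-0.01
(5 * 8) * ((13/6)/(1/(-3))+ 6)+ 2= -18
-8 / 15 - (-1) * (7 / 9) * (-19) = -689 / 45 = -15.31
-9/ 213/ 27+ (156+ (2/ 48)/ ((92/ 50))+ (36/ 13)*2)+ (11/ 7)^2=24570192505/ 149791824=164.03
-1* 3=-3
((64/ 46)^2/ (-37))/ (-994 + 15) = 1024/ 19161967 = 0.00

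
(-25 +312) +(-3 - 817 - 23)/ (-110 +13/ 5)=52778/ 179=294.85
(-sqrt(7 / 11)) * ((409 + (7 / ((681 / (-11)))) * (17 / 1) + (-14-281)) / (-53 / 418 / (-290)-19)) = 841101500 * sqrt(77) / 1568429487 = 4.71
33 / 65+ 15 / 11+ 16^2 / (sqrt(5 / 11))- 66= -45852 / 715+ 256 * sqrt(55) / 5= 315.58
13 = 13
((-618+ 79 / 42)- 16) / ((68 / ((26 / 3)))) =-345137 / 4284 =-80.56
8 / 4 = 2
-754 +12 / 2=-748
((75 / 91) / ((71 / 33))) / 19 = 2475 / 122759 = 0.02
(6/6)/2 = 1/2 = 0.50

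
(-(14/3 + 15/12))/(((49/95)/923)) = -10587.81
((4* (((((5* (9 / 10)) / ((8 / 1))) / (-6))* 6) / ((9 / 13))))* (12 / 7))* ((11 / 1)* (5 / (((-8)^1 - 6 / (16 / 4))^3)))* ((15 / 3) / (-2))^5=-6703125 / 192052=-34.90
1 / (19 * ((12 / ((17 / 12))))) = 17 / 2736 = 0.01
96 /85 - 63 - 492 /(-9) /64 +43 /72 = -739531 /12240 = -60.42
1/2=0.50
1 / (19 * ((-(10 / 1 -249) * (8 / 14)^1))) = 7 / 18164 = 0.00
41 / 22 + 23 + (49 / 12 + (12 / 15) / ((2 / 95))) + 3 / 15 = 44317 / 660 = 67.15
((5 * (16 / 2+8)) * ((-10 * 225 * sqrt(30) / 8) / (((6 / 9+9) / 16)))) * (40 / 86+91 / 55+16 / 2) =-2064202.88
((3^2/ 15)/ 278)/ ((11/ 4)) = 6/ 7645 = 0.00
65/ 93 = 0.70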